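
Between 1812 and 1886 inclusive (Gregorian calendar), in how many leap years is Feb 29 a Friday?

Leap years in 1812–1886: 19 of them.
Feb 29 weekday advances by 5 (mod 7) from one leap year to the next four years later (or differs when a century non-leap intervenes).
Leap-day weekdays: 1812:Sat 1816:Thu 1820:Tue 1824:Sun 1828:Fri✓ 1832:Wed 1836:Mon 1840:Sat 1844:Thu 1848:Tue 1852:Sun 1856:Fri✓ 1860:Wed 1864:Mon 1868:Sat 1872:Thu 1876:Tue 1880:Sun 1884:Fri✓
Friday: 1828, 1856, 1884 → 3.

3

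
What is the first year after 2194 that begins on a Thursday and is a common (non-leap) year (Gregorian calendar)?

2195

Jan 1 advances by 2 weekdays after a leap year and by 1 after a common year.
2194: Jan 1 is Wednesday.
2195: Thursday
2195 begins on a Thursday and is a common year.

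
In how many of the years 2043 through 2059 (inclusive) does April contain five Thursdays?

April has 30 days; it has five Thursdays when Thursday falls among the first (month-length − 28) days — i.e. when April 1 is one of Thursday/Wednesday.
April 1 by year: 2043:Wed✓ 2044:Fri 2045:Sat 2046:Sun 2047:Mon 2048:Wed✓ 2049:Thu✓ 2050:Fri 2051:Sat 2052:Mon 2053:Tue 2054:Wed✓ 2055:Thu✓ 2056:Sat 2057:Sun 2058:Mon 2059:Tue
Years with five Thursdays: 2043, 2048, 2049, 2054, 2055 → 5.

5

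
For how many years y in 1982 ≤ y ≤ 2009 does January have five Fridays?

January has 31 days; it has five Fridays when Friday falls among the first (month-length − 28) days — i.e. when January 1 is one of Friday/Thursday/Wednesday.
January 1 by year: 1982:Fri✓ 1983:Sat 1984:Sun 1985:Tue 1986:Wed✓ 1987:Thu✓ 1988:Fri✓ 1989:Sun 1990:Mon 1991:Tue 1992:Wed✓ 1993:Fri✓ 1994:Sat 1995:Sun 1996:Mon 1997:Wed✓ 1998:Thu✓ 1999:Fri✓ 2000:Sat 2001:Mon 2002:Tue 2003:Wed✓ 2004:Thu✓ 2005:Sat 2006:Sun 2007:Mon 2008:Tue 2009:Thu✓
Years with five Fridays: 1982, 1986, 1987, 1988, 1992, 1993, 1997, 1998, 1999, 2003, 2004, 2009 → 12.

12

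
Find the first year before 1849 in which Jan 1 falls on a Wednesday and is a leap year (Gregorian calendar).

Jan 1 advances by 2 weekdays after a leap year and by 1 after a common year.
1849: Jan 1 is Monday.
1848: Saturday (leap)
1847: Friday
1846: Thursday
1845: Wednesday
1844: Monday (leap)
1843: Sunday
1842: Saturday
1841: Friday
1840: Wednesday (leap)
1840 begins on a Wednesday and is a leap year.

1840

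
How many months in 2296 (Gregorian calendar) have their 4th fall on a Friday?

Check the 4th of each month of 2296: Jan 4: Sat, Feb 4: Tue, Mar 4: Wed, Apr 4: Sat, May 4: Mon, Jun 4: Thu, Jul 4: Sat, Aug 4: Tue, Sep 4: Fri, Oct 4: Sun, Nov 4: Wed, Dec 4: Fri.
Friday occurs in September, December — 2 months.

2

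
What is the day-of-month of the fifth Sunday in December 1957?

December 1, 1957 is a Sunday, so the first Sunday is the 1st.
The fifth Sunday is 1 + 28 = 29.

29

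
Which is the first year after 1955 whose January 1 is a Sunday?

Jan 1 advances by 2 weekdays after a leap year and by 1 after a common year.
1955: Jan 1 is Saturday.
1956: Sunday (leap)
1956 begins on a Sunday

1956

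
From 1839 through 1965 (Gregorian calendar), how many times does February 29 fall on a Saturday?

6

Leap years in 1839–1965: 31 of them.
Feb 29 weekday advances by 5 (mod 7) from one leap year to the next four years later (or differs when a century non-leap intervenes).
Leap-day weekdays: 1840:Sat✓ 1844:Thu 1848:Tue 1852:Sun 1856:Fri 1860:Wed 1864:Mon 1868:Sat✓ 1872:Thu 1876:Tue 1880:Sun 1884:Fri 1888:Wed …(5 more)… 1916:Tue 1920:Sun 1924:Fri 1928:Wed 1932:Mon 1936:Sat✓ 1940:Thu 1944:Tue 1948:Sun 1952:Fri 1956:Wed 1960:Mon 1964:Sat✓
Saturday: 1840, 1868, 1896, 1908, 1936, 1964 → 6.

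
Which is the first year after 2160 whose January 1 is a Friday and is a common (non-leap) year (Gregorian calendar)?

Jan 1 advances by 2 weekdays after a leap year and by 1 after a common year.
2160: Jan 1 is Tuesday (leap).
2161: Thursday
2162: Friday
2162 begins on a Friday and is a common year.

2162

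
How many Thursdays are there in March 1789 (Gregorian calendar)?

4

March 1789 has 31 days and begins on Sunday.
The first Thursday is March 5.
Thursdays fall on 5, 12, 19, 26 — that's 4.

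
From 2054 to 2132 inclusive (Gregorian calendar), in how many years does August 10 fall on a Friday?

12

Track August 10's weekday year by year (advancing +1, or +2 across a Feb 29):
  2054: Mon  2055: Tue (+1)  2056: Thu (+2)  2057: Fri (+1) ✓  2058: Sat (+1)
  2059: Sun (+1)  2060: Tue (+2)  2061: Wed (+1)  2062: Thu (+1)  2063: Fri (+1) ✓
  2064: Sun (+2)  2065: Mon (+1)  2066: Tue (+1)  2067: Wed (+1)  … (51 more years) …
  2119: Thu (+1)  2120: Sat (+2)  2121: Sun (+1)  2122: Mon (+1)  2123: Tue (+1)
  2124: Thu (+2)  2125: Fri (+1) ✓  2126: Sat (+1)  2127: Sun (+1)  2128: Tue (+2)
  2129: Wed (+1)  2130: Thu (+1)  2131: Fri (+1) ✓  2132: Sun (+2)
Friday years: 2057, 2063, 2068, 2074, 2085, 2091, 2096, 2103, 2108, 2114, 2125, 2131 — 12 in total.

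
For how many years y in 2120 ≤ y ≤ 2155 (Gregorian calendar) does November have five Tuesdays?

November has 30 days; it has five Tuesdays when Tuesday falls among the first (month-length − 28) days — i.e. when November 1 is one of Tuesday/Monday.
November 1 by year: 2120:Fri 2121:Sat 2122:Sun 2123:Mon✓ 2124:Wed 2125:Thu 2126:Fri 2127:Sat 2128:Mon✓ 2129:Tue✓ 2130:Wed 2131:Thu 2132:Sat 2133:Sun 2134:Mon✓ …(6 more)… 2141:Wed 2142:Thu 2143:Fri 2144:Sun 2145:Mon✓ 2146:Tue✓ 2147:Wed 2148:Fri 2149:Sat 2150:Sun 2151:Mon✓ 2152:Wed 2153:Thu 2154:Fri 2155:Sat
Years with five Tuesdays: 2123, 2128, 2129, 2134, 2135, 2140, 2145, 2146, 2151 → 9.

9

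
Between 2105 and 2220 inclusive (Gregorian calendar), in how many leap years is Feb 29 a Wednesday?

5

Leap years in 2105–2220: 28 of them.
Feb 29 weekday advances by 5 (mod 7) from one leap year to the next four years later (or differs when a century non-leap intervenes).
Leap-day weekdays: 2108:Wed✓ 2112:Mon 2116:Sat 2120:Thu 2124:Tue 2128:Sun 2132:Fri 2136:Wed✓ 2140:Mon 2144:Sat 2148:Thu 2152:Tue 2156:Sun 2160:Fri 2164:Wed✓ 2168:Mon 2172:Sat 2176:Thu 2180:Tue 2184:Sun 2188:Fri 2192:Wed✓ 2196:Mon 2204:Wed✓ 2208:Mon 2212:Sat 2216:Thu 2220:Tue
Wednesday: 2108, 2136, 2164, 2192, 2204 → 5.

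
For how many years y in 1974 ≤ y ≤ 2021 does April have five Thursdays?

14

April has 30 days; it has five Thursdays when Thursday falls among the first (month-length − 28) days — i.e. when April 1 is one of Thursday/Wednesday.
April 1 by year: 1974:Mon 1975:Tue 1976:Thu✓ 1977:Fri 1978:Sat 1979:Sun 1980:Tue 1981:Wed✓ 1982:Thu✓ 1983:Fri 1984:Sun 1985:Mon 1986:Tue 1987:Wed✓ 1988:Fri …(18 more)… 2007:Sun 2008:Tue 2009:Wed✓ 2010:Thu✓ 2011:Fri 2012:Sun 2013:Mon 2014:Tue 2015:Wed✓ 2016:Fri 2017:Sat 2018:Sun 2019:Mon 2020:Wed✓ 2021:Thu✓
Years with five Thursdays: 1976, 1981, 1982, 1987, 1992, 1993, 1998, 1999, 2004, 2009, 2010, 2015, 2020, 2021 → 14.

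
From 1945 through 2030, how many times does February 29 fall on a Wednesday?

Leap years in 1945–2030: 21 of them.
Feb 29 weekday advances by 5 (mod 7) from one leap year to the next four years later (or differs when a century non-leap intervenes).
Leap-day weekdays: 1948:Sun 1952:Fri 1956:Wed✓ 1960:Mon 1964:Sat 1968:Thu 1972:Tue 1976:Sun 1980:Fri 1984:Wed✓ 1988:Mon 1992:Sat 1996:Thu 2000:Tue 2004:Sun 2008:Fri 2012:Wed✓ 2016:Mon 2020:Sat 2024:Thu 2028:Tue
Wednesday: 1956, 1984, 2012 → 3.

3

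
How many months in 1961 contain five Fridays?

A month of length L has five Fridays iff its first Friday is on day ≤ L−28 (so day 1–3 in a 31-day month, 1–2 in a 30-day month, day 1 in a leap February).
Checking each month of 1961: Jan starts Sun (31d); Feb starts Wed (28d); Mar starts Wed (31d) ✓; Apr starts Sat (30d); May starts Mon (31d); Jun starts Thu (30d) ✓; Jul starts Sat (31d); Aug starts Tue (31d); Sep starts Fri (30d) ✓; Oct starts Sun (31d); Nov starts Wed (30d); Dec starts Fri (31d) ✓.
Five-Friday months: March, June, September, December → 4.

4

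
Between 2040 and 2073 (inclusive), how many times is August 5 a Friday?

Track August 5's weekday year by year (advancing +1, or +2 across a Feb 29):
  2040: Sun  2041: Mon (+1)  2042: Tue (+1)  2043: Wed (+1)  2044: Fri (+2) ✓
  2045: Sat (+1)  2046: Sun (+1)  2047: Mon (+1)  2048: Wed (+2)  2049: Thu (+1)
  2050: Fri (+1) ✓  2051: Sat (+1)  2052: Mon (+2)  2053: Tue (+1)  … (6 more years) …
  2060: Thu (+2)  2061: Fri (+1) ✓  2062: Sat (+1)  2063: Sun (+1)  2064: Tue (+2)
  2065: Wed (+1)  2066: Thu (+1)  2067: Fri (+1) ✓  2068: Sun (+2)  2069: Mon (+1)
  2070: Tue (+1)  2071: Wed (+1)  2072: Fri (+2) ✓  2073: Sat (+1)
Friday years: 2044, 2050, 2061, 2067, 2072 — 5 in total.

5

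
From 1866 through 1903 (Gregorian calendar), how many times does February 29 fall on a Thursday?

Leap years in 1866–1903: 8 of them.
Feb 29 weekday advances by 5 (mod 7) from one leap year to the next four years later (or differs when a century non-leap intervenes).
Leap-day weekdays: 1868:Sat 1872:Thu✓ 1876:Tue 1880:Sun 1884:Fri 1888:Wed 1892:Mon 1896:Sat
Thursday: 1872 → 1.

1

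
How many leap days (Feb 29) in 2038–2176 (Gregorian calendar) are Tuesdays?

4

Leap years in 2038–2176: 34 of them.
Feb 29 weekday advances by 5 (mod 7) from one leap year to the next four years later (or differs when a century non-leap intervenes).
Leap-day weekdays: 2040:Wed 2044:Mon 2048:Sat 2052:Thu 2056:Tue✓ 2060:Sun 2064:Fri 2068:Wed 2072:Mon 2076:Sat 2080:Thu 2084:Tue✓ 2088:Sun …(8 more)… 2128:Sun 2132:Fri 2136:Wed 2140:Mon 2144:Sat 2148:Thu 2152:Tue✓ 2156:Sun 2160:Fri 2164:Wed 2168:Mon 2172:Sat 2176:Thu
Tuesday: 2056, 2084, 2124, 2152 → 4.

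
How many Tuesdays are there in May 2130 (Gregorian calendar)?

May 2130 has 31 days and begins on Monday.
The first Tuesday is May 2.
Tuesdays fall on 2, 9, 16, 23, 30 — that's 5.

5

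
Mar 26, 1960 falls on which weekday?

Saturday

January 1, 1960 is a Friday.
March 26 is day 86 of the year, i.e. 85 days after Jan 1.
85 mod 7 = 1, so advance 1 weekday from Friday: Saturday.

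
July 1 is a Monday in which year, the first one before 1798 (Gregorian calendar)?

From one year to the next, a fixed date's weekday advances by 1, or by 2 when a Feb 29 lies between the two dates.
1798: July 1 is Sunday.
1797: Saturday (−1)
1796: Friday (−1)
1795: Wednesday (−2)
1794: Tuesday (−1)
1793: Monday (−1)
July 1 falls on a Monday in 1793.

1793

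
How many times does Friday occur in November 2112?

4

November 2112 has 30 days and begins on Tuesday.
The first Friday is November 4.
Fridays fall on 4, 11, 18, 25 — that's 4.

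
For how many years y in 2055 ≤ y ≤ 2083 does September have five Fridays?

8

September has 30 days; it has five Fridays when Friday falls among the first (month-length − 28) days — i.e. when September 1 is one of Friday/Thursday.
September 1 by year: 2055:Wed 2056:Fri✓ 2057:Sat 2058:Sun 2059:Mon 2060:Wed 2061:Thu✓ 2062:Fri✓ 2063:Sat 2064:Mon 2065:Tue 2066:Wed 2067:Thu✓ 2068:Sat 2069:Sun 2070:Mon 2071:Tue 2072:Thu✓ 2073:Fri✓ 2074:Sat 2075:Sun 2076:Tue 2077:Wed 2078:Thu✓ 2079:Fri✓ 2080:Sun 2081:Mon 2082:Tue 2083:Wed
Years with five Fridays: 2056, 2061, 2062, 2067, 2072, 2073, 2078, 2079 → 8.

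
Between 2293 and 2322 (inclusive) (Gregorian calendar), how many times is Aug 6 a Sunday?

Track Aug 6's weekday year by year (advancing +1, or +2 across a Feb 29):
  2293: Sun ✓  2294: Mon (+1)  2295: Tue (+1)  2296: Thu (+2)  2297: Fri (+1)
  2298: Sat (+1)  2299: Sun (+1) ✓  2300: Mon (+1)  2301: Tue (+1)  2302: Wed (+1)
  2303: Thu (+1)  2304: Sat (+2)  2305: Sun (+1) ✓  2306: Mon (+1)  2307: Tue (+1)
  2308: Thu (+2)  2309: Fri (+1)  2310: Sat (+1)  2311: Sun (+1) ✓  2312: Tue (+2)
  2313: Wed (+1)  2314: Thu (+1)  2315: Fri (+1)  2316: Sun (+2) ✓  2317: Mon (+1)
  2318: Tue (+1)  2319: Wed (+1)  2320: Fri (+2)  2321: Sat (+1)  2322: Sun (+1) ✓
Sunday years: 2293, 2299, 2305, 2311, 2316, 2322 — 6 in total.

6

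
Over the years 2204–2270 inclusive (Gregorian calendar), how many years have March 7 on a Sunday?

Track March 7's weekday year by year (advancing +1, or +2 across a Feb 29):
  2204: Wed  2205: Thu (+1)  2206: Fri (+1)  2207: Sat (+1)  2208: Mon (+2)
  2209: Tue (+1)  2210: Wed (+1)  2211: Thu (+1)  2212: Sat (+2)  2213: Sun (+1) ✓
  2214: Mon (+1)  2215: Tue (+1)  2216: Thu (+2)  2217: Fri (+1)  … (39 more years) …
  2257: Sat (+1)  2258: Sun (+1) ✓  2259: Mon (+1)  2260: Wed (+2)  2261: Thu (+1)
  2262: Fri (+1)  2263: Sat (+1)  2264: Mon (+2)  2265: Tue (+1)  2266: Wed (+1)
  2267: Thu (+1)  2268: Sat (+2)  2269: Sun (+1) ✓  2270: Mon (+1)
Sunday years: 2213, 2219, 2224, 2230, 2241, 2247, 2252, 2258, 2269 — 9 in total.

9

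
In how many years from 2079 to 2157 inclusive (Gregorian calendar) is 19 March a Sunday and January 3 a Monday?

3

Check each year's weekday for 19 March and January 3:
  2079: Sun/Tue  2080: Tue/Wed  2081: Wed/Fri  2082: Thu/Sat  2083: Fri/Sun  2084: Sun/Mon ✓  2085: Mon/Wed  2086: Tue/Thu  2087: Wed/Fri  2088: Fri/Sat  2089: Sat/Mon  2090: Sun/Tue  2091: Mon/Wed  2092: Wed/Thu  …(51 more)…  2144: Thu/Fri  2145: Fri/Sun  2146: Sat/Mon  2147: Sun/Tue  2148: Tue/Wed  2149: Wed/Fri  2150: Thu/Sat  2151: Fri/Sun  2152: Sun/Mon ✓  2153: Mon/Wed  2154: Tue/Thu  2155: Wed/Fri  2156: Fri/Sat  2157: Sat/Mon
Both conditions hold in: 2084, 2124, 2152 — 3.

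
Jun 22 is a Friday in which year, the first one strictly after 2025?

From one year to the next, a fixed date's weekday advances by 1, or by 2 when a Feb 29 lies between the two dates.
2025: June 22 is Sunday.
2026: Monday (+1)
2027: Tuesday (+1)
2028: Thursday (+2)
2029: Friday (+1)
Jun 22 falls on a Friday in 2029.

2029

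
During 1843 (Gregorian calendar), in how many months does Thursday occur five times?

A month of length L has five Thursdays iff its first Thursday is on day ≤ L−28 (so day 1–3 in a 31-day month, 1–2 in a 30-day month, day 1 in a leap February).
Checking each month of 1843: Jan starts Sun (31d); Feb starts Wed (28d); Mar starts Wed (31d) ✓; Apr starts Sat (30d); May starts Mon (31d); Jun starts Thu (30d) ✓; Jul starts Sat (31d); Aug starts Tue (31d) ✓; Sep starts Fri (30d); Oct starts Sun (31d); Nov starts Wed (30d) ✓; Dec starts Fri (31d).
Five-Thursday months: March, June, August, November → 4.

4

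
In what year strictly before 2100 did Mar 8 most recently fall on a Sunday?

From one year to the next, a fixed date's weekday advances by 1, or by 2 when a Feb 29 lies between the two dates.
2100: March 8 is Monday.
2099: Sunday (−1)
Mar 8 falls on a Sunday in 2099.

2099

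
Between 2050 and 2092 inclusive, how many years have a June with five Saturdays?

June has 30 days; it has five Saturdays when Saturday falls among the first (month-length − 28) days — i.e. when June 1 is one of Saturday/Friday.
June 1 by year: 2050:Wed 2051:Thu 2052:Sat✓ 2053:Sun 2054:Mon 2055:Tue 2056:Thu 2057:Fri✓ 2058:Sat✓ 2059:Sun 2060:Tue 2061:Wed 2062:Thu 2063:Fri✓ 2064:Sun …(13 more)… 2078:Wed 2079:Thu 2080:Sat✓ 2081:Sun 2082:Mon 2083:Tue 2084:Thu 2085:Fri✓ 2086:Sat✓ 2087:Sun 2088:Tue 2089:Wed 2090:Thu 2091:Fri✓ 2092:Sun
Years with five Saturdays: 2052, 2057, 2058, 2063, 2068, 2069, 2074, 2075, 2080, 2085, 2086, 2091 → 12.

12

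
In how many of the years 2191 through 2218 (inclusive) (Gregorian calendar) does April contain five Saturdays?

April has 30 days; it has five Saturdays when Saturday falls among the first (month-length − 28) days — i.e. when April 1 is one of Saturday/Friday.
April 1 by year: 2191:Fri✓ 2192:Sun 2193:Mon 2194:Tue 2195:Wed 2196:Fri✓ 2197:Sat✓ 2198:Sun 2199:Mon 2200:Tue 2201:Wed 2202:Thu 2203:Fri✓ 2204:Sun 2205:Mon 2206:Tue 2207:Wed 2208:Fri✓ 2209:Sat✓ 2210:Sun 2211:Mon 2212:Wed 2213:Thu 2214:Fri✓ 2215:Sat✓ 2216:Mon 2217:Tue 2218:Wed
Years with five Saturdays: 2191, 2196, 2197, 2203, 2208, 2209, 2214, 2215 → 8.

8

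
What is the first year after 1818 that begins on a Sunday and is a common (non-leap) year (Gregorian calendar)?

Jan 1 advances by 2 weekdays after a leap year and by 1 after a common year.
1818: Jan 1 is Thursday.
1819: Friday
1820: Saturday (leap)
1821: Monday
1822: Tuesday
1823: Wednesday
1824: Thursday (leap)
1825: Saturday
1826: Sunday
1826 begins on a Sunday and is a common year.

1826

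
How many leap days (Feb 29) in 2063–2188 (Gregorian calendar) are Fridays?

Leap years in 2063–2188: 31 of them.
Feb 29 weekday advances by 5 (mod 7) from one leap year to the next four years later (or differs when a century non-leap intervenes).
Leap-day weekdays: 2064:Fri✓ 2068:Wed 2072:Mon 2076:Sat 2080:Thu 2084:Tue 2088:Sun 2092:Fri✓ 2096:Wed 2104:Fri✓ 2108:Wed 2112:Mon 2116:Sat …(5 more)… 2140:Mon 2144:Sat 2148:Thu 2152:Tue 2156:Sun 2160:Fri✓ 2164:Wed 2168:Mon 2172:Sat 2176:Thu 2180:Tue 2184:Sun 2188:Fri✓
Friday: 2064, 2092, 2104, 2132, 2160, 2188 → 6.

6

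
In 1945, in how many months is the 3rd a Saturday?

3

Check the 3rd of each month of 1945: Jan 3: Wed, Feb 3: Sat, Mar 3: Sat, Apr 3: Tue, May 3: Thu, Jun 3: Sun, Jul 3: Tue, Aug 3: Fri, Sep 3: Mon, Oct 3: Wed, Nov 3: Sat, Dec 3: Mon.
Saturday occurs in February, March, November — 3 months.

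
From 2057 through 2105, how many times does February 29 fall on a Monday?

1

Leap years in 2057–2105: 11 of them.
Feb 29 weekday advances by 5 (mod 7) from one leap year to the next four years later (or differs when a century non-leap intervenes).
Leap-day weekdays: 2060:Sun 2064:Fri 2068:Wed 2072:Mon✓ 2076:Sat 2080:Thu 2084:Tue 2088:Sun 2092:Fri 2096:Wed 2104:Fri
Monday: 2072 → 1.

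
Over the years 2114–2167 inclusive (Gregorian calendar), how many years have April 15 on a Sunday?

Track April 15's weekday year by year (advancing +1, or +2 across a Feb 29):
  2114: Sun ✓  2115: Mon (+1)  2116: Wed (+2)  2117: Thu (+1)  2118: Fri (+1)
  2119: Sat (+1)  2120: Mon (+2)  2121: Tue (+1)  2122: Wed (+1)  2123: Thu (+1)
  2124: Sat (+2)  2125: Sun (+1) ✓  2126: Mon (+1)  2127: Tue (+1)  … (26 more years) …
  2154: Mon (+1)  2155: Tue (+1)  2156: Thu (+2)  2157: Fri (+1)  2158: Sat (+1)
  2159: Sun (+1) ✓  2160: Tue (+2)  2161: Wed (+1)  2162: Thu (+1)  2163: Fri (+1)
  2164: Sun (+2) ✓  2165: Mon (+1)  2166: Tue (+1)  2167: Wed (+1)
Sunday years: 2114, 2125, 2131, 2136, 2142, 2153, 2159, 2164 — 8 in total.

8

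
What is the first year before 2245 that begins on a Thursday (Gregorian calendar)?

Jan 1 advances by 2 weekdays after a leap year and by 1 after a common year.
2245: Jan 1 is Wednesday.
2244: Monday (leap)
2243: Sunday
2242: Saturday
2241: Friday
2240: Wednesday (leap)
2239: Tuesday
2238: Monday
2237: Sunday
2236: Friday (leap)
2235: Thursday
2235 begins on a Thursday

2235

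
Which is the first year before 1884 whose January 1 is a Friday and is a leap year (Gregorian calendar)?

1864

Jan 1 advances by 2 weekdays after a leap year and by 1 after a common year.
1884: Jan 1 is Tuesday (leap).
1883: Monday
1882: Sunday
1881: Saturday
1880: Thursday (leap)
1879: Wednesday
1878: Tuesday
1877: Monday
1876: Saturday (leap)
1875: Friday
1874: Thursday
1873: Wednesday
1872: Monday (leap)
1871: Sunday
1870: Saturday
1869: Friday
1868: Wednesday (leap)
1867: Tuesday
1866: Monday
1865: Sunday
1864: Friday (leap)
1864 begins on a Friday and is a leap year.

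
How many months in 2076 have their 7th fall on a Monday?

2

Check the 7th of each month of 2076: Jan 7: Tue, Feb 7: Fri, Mar 7: Sat, Apr 7: Tue, May 7: Thu, Jun 7: Sun, Jul 7: Tue, Aug 7: Fri, Sep 7: Mon, Oct 7: Wed, Nov 7: Sat, Dec 7: Mon.
Monday occurs in September, December — 2 months.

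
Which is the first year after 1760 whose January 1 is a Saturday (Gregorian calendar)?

1763

Jan 1 advances by 2 weekdays after a leap year and by 1 after a common year.
1760: Jan 1 is Tuesday (leap).
1761: Thursday
1762: Friday
1763: Saturday
1763 begins on a Saturday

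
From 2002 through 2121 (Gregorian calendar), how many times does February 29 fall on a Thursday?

Leap years in 2002–2121: 29 of them.
Feb 29 weekday advances by 5 (mod 7) from one leap year to the next four years later (or differs when a century non-leap intervenes).
Leap-day weekdays: 2004:Sun 2008:Fri 2012:Wed 2016:Mon 2020:Sat 2024:Thu✓ 2028:Tue 2032:Sun 2036:Fri 2040:Wed 2044:Mon 2048:Sat 2052:Thu✓ …(3 more)… 2068:Wed 2072:Mon 2076:Sat 2080:Thu✓ 2084:Tue 2088:Sun 2092:Fri 2096:Wed 2104:Fri 2108:Wed 2112:Mon 2116:Sat 2120:Thu✓
Thursday: 2024, 2052, 2080, 2120 → 4.

4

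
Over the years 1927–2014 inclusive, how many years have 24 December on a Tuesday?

Track 24 December's weekday year by year (advancing +1, or +2 across a Feb 29):
  1927: Sat  1928: Mon (+2)  1929: Tue (+1) ✓  1930: Wed (+1)  1931: Thu (+1)
  1932: Sat (+2)  1933: Sun (+1)  1934: Mon (+1)  1935: Tue (+1) ✓  1936: Thu (+2)
  1937: Fri (+1)  1938: Sat (+1)  1939: Sun (+1)  1940: Tue (+2) ✓  … (60 more years) …
  2001: Mon (+1)  2002: Tue (+1) ✓  2003: Wed (+1)  2004: Fri (+2)  2005: Sat (+1)
  2006: Sun (+1)  2007: Mon (+1)  2008: Wed (+2)  2009: Thu (+1)  2010: Fri (+1)
  2011: Sat (+1)  2012: Mon (+2)  2013: Tue (+1) ✓  2014: Wed (+1)
Tuesday years: 1929, 1935, 1940, 1946, 1957, 1963, 1968, 1974, 1985, 1991, 1996, 2002, 2013 — 13 in total.

13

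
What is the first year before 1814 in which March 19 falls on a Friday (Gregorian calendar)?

1813

From one year to the next, a fixed date's weekday advances by 1, or by 2 when a Feb 29 lies between the two dates.
1814: March 19 is Saturday.
1813: Friday (−1)
March 19 falls on a Friday in 1813.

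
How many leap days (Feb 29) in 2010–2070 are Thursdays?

Leap years in 2010–2070: 15 of them.
Feb 29 weekday advances by 5 (mod 7) from one leap year to the next four years later (or differs when a century non-leap intervenes).
Leap-day weekdays: 2012:Wed 2016:Mon 2020:Sat 2024:Thu✓ 2028:Tue 2032:Sun 2036:Fri 2040:Wed 2044:Mon 2048:Sat 2052:Thu✓ 2056:Tue 2060:Sun 2064:Fri 2068:Wed
Thursday: 2024, 2052 → 2.

2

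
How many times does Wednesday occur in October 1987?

October 1987 has 31 days and begins on Thursday.
The first Wednesday is October 7.
Wednesdays fall on 7, 14, 21, 28 — that's 4.

4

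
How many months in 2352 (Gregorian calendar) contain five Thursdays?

4

A month of length L has five Thursdays iff its first Thursday is on day ≤ L−28 (so day 1–3 in a 31-day month, 1–2 in a 30-day month, day 1 in a leap February).
Checking each month of 2352: Jan starts Tue (31d) ✓; Feb starts Fri (29d); Mar starts Sat (31d); Apr starts Tue (30d); May starts Thu (31d) ✓; Jun starts Sun (30d); Jul starts Tue (31d) ✓; Aug starts Fri (31d); Sep starts Mon (30d); Oct starts Wed (31d) ✓; Nov starts Sat (30d); Dec starts Mon (31d).
Five-Thursday months: January, May, July, October → 4.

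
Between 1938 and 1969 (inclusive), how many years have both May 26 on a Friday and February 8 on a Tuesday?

1

Check each year's weekday for May 26 and February 8:
  1938: Thu/Tue  1939: Fri/Wed  1940: Sun/Thu  1941: Mon/Sat  1942: Tue/Sun  1943: Wed/Mon  1944: Fri/Tue ✓  1945: Sat/Thu  1946: Sun/Fri  1947: Mon/Sat  1948: Wed/Sun  1949: Thu/Tue  1950: Fri/Wed  1951: Sat/Thu  …(4 more)…  1956: Sat/Wed  1957: Sun/Fri  1958: Mon/Sat  1959: Tue/Sun  1960: Thu/Mon  1961: Fri/Wed  1962: Sat/Thu  1963: Sun/Fri  1964: Tue/Sat  1965: Wed/Mon  1966: Thu/Tue  1967: Fri/Wed  1968: Sun/Thu  1969: Mon/Sat
Both conditions hold in: 1944 — 1.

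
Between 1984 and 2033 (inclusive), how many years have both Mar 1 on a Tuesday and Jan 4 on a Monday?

2

Check each year's weekday for Mar 1 and Jan 4:
  1984: Thu/Wed  1985: Fri/Fri  1986: Sat/Sat  1987: Sun/Sun  1988: Tue/Mon ✓  1989: Wed/Wed  1990: Thu/Thu  1991: Fri/Fri  1992: Sun/Sat  1993: Mon/Mon  1994: Tue/Tue  1995: Wed/Wed  1996: Fri/Thu  1997: Sat/Sat  …(22 more)…  2020: Sun/Sat  2021: Mon/Mon  2022: Tue/Tue  2023: Wed/Wed  2024: Fri/Thu  2025: Sat/Sat  2026: Sun/Sun  2027: Mon/Mon  2028: Wed/Tue  2029: Thu/Thu  2030: Fri/Fri  2031: Sat/Sat  2032: Mon/Sun  2033: Tue/Tue
Both conditions hold in: 1988, 2016 — 2.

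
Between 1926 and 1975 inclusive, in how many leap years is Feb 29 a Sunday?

Leap years in 1926–1975: 12 of them.
Feb 29 weekday advances by 5 (mod 7) from one leap year to the next four years later (or differs when a century non-leap intervenes).
Leap-day weekdays: 1928:Wed 1932:Mon 1936:Sat 1940:Thu 1944:Tue 1948:Sun✓ 1952:Fri 1956:Wed 1960:Mon 1964:Sat 1968:Thu 1972:Tue
Sunday: 1948 → 1.

1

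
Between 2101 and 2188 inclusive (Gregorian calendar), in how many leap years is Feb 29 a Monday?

3

Leap years in 2101–2188: 22 of them.
Feb 29 weekday advances by 5 (mod 7) from one leap year to the next four years later (or differs when a century non-leap intervenes).
Leap-day weekdays: 2104:Fri 2108:Wed 2112:Mon✓ 2116:Sat 2120:Thu 2124:Tue 2128:Sun 2132:Fri 2136:Wed 2140:Mon✓ 2144:Sat 2148:Thu 2152:Tue 2156:Sun 2160:Fri 2164:Wed 2168:Mon✓ 2172:Sat 2176:Thu 2180:Tue 2184:Sun 2188:Fri
Monday: 2112, 2140, 2168 → 3.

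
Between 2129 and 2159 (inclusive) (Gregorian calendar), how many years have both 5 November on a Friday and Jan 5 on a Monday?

Check each year's weekday for 5 November and Jan 5:
  2129: Sat/Wed  2130: Sun/Thu  2131: Mon/Fri  2132: Wed/Sat  2133: Thu/Mon  2134: Fri/Tue  2135: Sat/Wed  2136: Mon/Thu  2137: Tue/Sat  2138: Wed/Sun  2139: Thu/Mon  2140: Sat/Tue  2141: Sun/Thu  2142: Mon/Fri  …(3 more)…  2146: Sat/Wed  2147: Sun/Thu  2148: Tue/Fri  2149: Wed/Sun  2150: Thu/Mon  2151: Fri/Tue  2152: Sun/Wed  2153: Mon/Fri  2154: Tue/Sat  2155: Wed/Sun  2156: Fri/Mon ✓  2157: Sat/Wed  2158: Sun/Thu  2159: Mon/Fri
Both conditions hold in: 2156 — 1.

1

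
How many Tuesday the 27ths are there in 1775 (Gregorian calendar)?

1

Check the 27th of each month of 1775: Jan 27: Fri, Feb 27: Mon, Mar 27: Mon, Apr 27: Thu, May 27: Sat, Jun 27: Tue, Jul 27: Thu, Aug 27: Sun, Sep 27: Wed, Oct 27: Fri, Nov 27: Mon, Dec 27: Wed.
Tuesday occurs in June — 1 month.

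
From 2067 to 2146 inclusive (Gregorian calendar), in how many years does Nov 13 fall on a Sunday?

13

Track Nov 13's weekday year by year (advancing +1, or +2 across a Feb 29):
  2067: Sun ✓  2068: Tue (+2)  2069: Wed (+1)  2070: Thu (+1)  2071: Fri (+1)
  2072: Sun (+2) ✓  2073: Mon (+1)  2074: Tue (+1)  2075: Wed (+1)  2076: Fri (+2)
  2077: Sat (+1)  2078: Sun (+1) ✓  2079: Mon (+1)  2080: Wed (+2)  … (52 more years) …
  2133: Fri (+1)  2134: Sat (+1)  2135: Sun (+1) ✓  2136: Tue (+2)  2137: Wed (+1)
  2138: Thu (+1)  2139: Fri (+1)  2140: Sun (+2) ✓  2141: Mon (+1)  2142: Tue (+1)
  2143: Wed (+1)  2144: Fri (+2)  2145: Sat (+1)  2146: Sun (+1) ✓
Sunday years: 2067, 2072, 2078, 2089, 2095, 2101, 2107, 2112, 2118, 2129, 2135, 2140, 2146 — 13 in total.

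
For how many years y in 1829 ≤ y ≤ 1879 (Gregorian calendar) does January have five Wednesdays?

22

January has 31 days; it has five Wednesdays when Wednesday falls among the first (month-length − 28) days — i.e. when January 1 is one of Wednesday/Tuesday/Monday.
January 1 by year: 1829:Thu 1830:Fri 1831:Sat 1832:Sun 1833:Tue✓ 1834:Wed✓ 1835:Thu 1836:Fri 1837:Sun 1838:Mon✓ 1839:Tue✓ 1840:Wed✓ 1841:Fri 1842:Sat 1843:Sun …(21 more)… 1865:Sun 1866:Mon✓ 1867:Tue✓ 1868:Wed✓ 1869:Fri 1870:Sat 1871:Sun 1872:Mon✓ 1873:Wed✓ 1874:Thu 1875:Fri 1876:Sat 1877:Mon✓ 1878:Tue✓ 1879:Wed✓
Years with five Wednesdays: 1833, 1834, 1838, 1839, 1840, 1844, 1845, 1849, 1850, 1851, 1855, 1856, 1861, 1862, 1866, 1867, 1868, 1872, 1873, 1877, 1878, 1879 → 22.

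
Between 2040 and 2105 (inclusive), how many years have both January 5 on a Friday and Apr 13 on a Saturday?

2

Check each year's weekday for January 5 and Apr 13:
  2040: Thu/Fri  2041: Sat/Sat  2042: Sun/Sun  2043: Mon/Mon  2044: Tue/Wed  2045: Thu/Thu  2046: Fri/Fri  2047: Sat/Sat  2048: Sun/Mon  2049: Tue/Tue  2050: Wed/Wed  2051: Thu/Thu  2052: Fri/Sat ✓  2053: Sun/Sun  …(38 more)…  2092: Sat/Sun  2093: Mon/Mon  2094: Tue/Tue  2095: Wed/Wed  2096: Thu/Fri  2097: Sat/Sat  2098: Sun/Sun  2099: Mon/Mon  2100: Tue/Tue  2101: Wed/Wed  2102: Thu/Thu  2103: Fri/Fri  2104: Sat/Sun  2105: Mon/Mon
Both conditions hold in: 2052, 2080 — 2.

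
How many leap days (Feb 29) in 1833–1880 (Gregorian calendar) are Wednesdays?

1

Leap years in 1833–1880: 12 of them.
Feb 29 weekday advances by 5 (mod 7) from one leap year to the next four years later (or differs when a century non-leap intervenes).
Leap-day weekdays: 1836:Mon 1840:Sat 1844:Thu 1848:Tue 1852:Sun 1856:Fri 1860:Wed✓ 1864:Mon 1868:Sat 1872:Thu 1876:Tue 1880:Sun
Wednesday: 1860 → 1.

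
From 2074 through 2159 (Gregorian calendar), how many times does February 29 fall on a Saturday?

3

Leap years in 2074–2159: 20 of them.
Feb 29 weekday advances by 5 (mod 7) from one leap year to the next four years later (or differs when a century non-leap intervenes).
Leap-day weekdays: 2076:Sat✓ 2080:Thu 2084:Tue 2088:Sun 2092:Fri 2096:Wed 2104:Fri 2108:Wed 2112:Mon 2116:Sat✓ 2120:Thu 2124:Tue 2128:Sun 2132:Fri 2136:Wed 2140:Mon 2144:Sat✓ 2148:Thu 2152:Tue 2156:Sun
Saturday: 2076, 2116, 2144 → 3.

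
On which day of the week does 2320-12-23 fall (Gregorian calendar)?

Thursday

January 1, 2320 is a Thursday.
December 23 is day 358 of the year, i.e. 357 days after Jan 1.
357 mod 7 = 0, so advance 0 weekdays from Thursday: Thursday.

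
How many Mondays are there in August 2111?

August 2111 has 31 days and begins on Saturday.
The first Monday is August 3.
Mondays fall on 3, 10, 17, 24, 31 — that's 5.

5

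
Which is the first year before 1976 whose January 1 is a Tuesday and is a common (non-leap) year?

1974

Jan 1 advances by 2 weekdays after a leap year and by 1 after a common year.
1976: Jan 1 is Thursday (leap).
1975: Wednesday
1974: Tuesday
1974 begins on a Tuesday and is a common year.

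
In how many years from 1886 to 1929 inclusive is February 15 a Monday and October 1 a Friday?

5

Check each year's weekday for February 15 and October 1:
  1886: Mon/Fri ✓  1887: Tue/Sat  1888: Wed/Mon  1889: Fri/Tue  1890: Sat/Wed  1891: Sun/Thu  1892: Mon/Sat  1893: Wed/Sun  1894: Thu/Mon  1895: Fri/Tue  1896: Sat/Thu  1897: Mon/Fri ✓  1898: Tue/Sat  1899: Wed/Sun  …(16 more)…  1916: Tue/Sun  1917: Thu/Mon  1918: Fri/Tue  1919: Sat/Wed  1920: Sun/Fri  1921: Tue/Sat  1922: Wed/Sun  1923: Thu/Mon  1924: Fri/Wed  1925: Sun/Thu  1926: Mon/Fri ✓  1927: Tue/Sat  1928: Wed/Mon  1929: Fri/Tue
Both conditions hold in: 1886, 1897, 1909, 1915, 1926 — 5.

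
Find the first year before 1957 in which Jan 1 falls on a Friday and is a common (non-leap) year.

Jan 1 advances by 2 weekdays after a leap year and by 1 after a common year.
1957: Jan 1 is Tuesday.
1956: Sunday (leap)
1955: Saturday
1954: Friday
1954 begins on a Friday and is a common year.

1954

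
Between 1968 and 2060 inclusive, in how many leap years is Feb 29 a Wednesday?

3

Leap years in 1968–2060: 24 of them.
Feb 29 weekday advances by 5 (mod 7) from one leap year to the next four years later (or differs when a century non-leap intervenes).
Leap-day weekdays: 1968:Thu 1972:Tue 1976:Sun 1980:Fri 1984:Wed✓ 1988:Mon 1992:Sat 1996:Thu 2000:Tue 2004:Sun 2008:Fri 2012:Wed✓ 2016:Mon 2020:Sat 2024:Thu 2028:Tue 2032:Sun 2036:Fri 2040:Wed✓ 2044:Mon 2048:Sat 2052:Thu 2056:Tue 2060:Sun
Wednesday: 1984, 2012, 2040 → 3.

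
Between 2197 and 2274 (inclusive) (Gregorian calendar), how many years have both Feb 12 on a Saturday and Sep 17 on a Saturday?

8

Check each year's weekday for Feb 12 and Sep 17:
  2197: Sun/Sun  2198: Mon/Mon  2199: Tue/Tue  2200: Wed/Wed  2201: Thu/Thu  2202: Fri/Fri  2203: Sat/Sat ✓  2204: Sun/Mon  2205: Tue/Tue  2206: Wed/Wed  2207: Thu/Thu  2208: Fri/Sat  2209: Sun/Sun  2210: Mon/Mon  …(50 more)…  2261: Tue/Tue  2262: Wed/Wed  2263: Thu/Thu  2264: Fri/Sat  2265: Sun/Sun  2266: Mon/Mon  2267: Tue/Tue  2268: Wed/Thu  2269: Fri/Fri  2270: Sat/Sat ✓  2271: Sun/Sun  2272: Mon/Tue  2273: Wed/Wed  2274: Thu/Thu
Both conditions hold in: 2203, 2214, 2225, 2231, 2242, 2253, 2259, 2270 — 8.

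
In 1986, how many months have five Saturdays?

4

A month of length L has five Saturdays iff its first Saturday is on day ≤ L−28 (so day 1–3 in a 31-day month, 1–2 in a 30-day month, day 1 in a leap February).
Checking each month of 1986: Jan starts Wed (31d); Feb starts Sat (28d); Mar starts Sat (31d) ✓; Apr starts Tue (30d); May starts Thu (31d) ✓; Jun starts Sun (30d); Jul starts Tue (31d); Aug starts Fri (31d) ✓; Sep starts Mon (30d); Oct starts Wed (31d); Nov starts Sat (30d) ✓; Dec starts Mon (31d).
Five-Saturday months: March, May, August, November → 4.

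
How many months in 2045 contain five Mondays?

A month of length L has five Mondays iff its first Monday is on day ≤ L−28 (so day 1–3 in a 31-day month, 1–2 in a 30-day month, day 1 in a leap February).
Checking each month of 2045: Jan starts Sun (31d) ✓; Feb starts Wed (28d); Mar starts Wed (31d); Apr starts Sat (30d); May starts Mon (31d) ✓; Jun starts Thu (30d); Jul starts Sat (31d) ✓; Aug starts Tue (31d); Sep starts Fri (30d); Oct starts Sun (31d) ✓; Nov starts Wed (30d); Dec starts Fri (31d).
Five-Monday months: January, May, July, October → 4.

4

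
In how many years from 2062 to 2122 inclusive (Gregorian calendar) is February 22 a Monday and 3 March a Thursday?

2

Check each year's weekday for February 22 and 3 March:
  2062: Wed/Fri  2063: Thu/Sat  2064: Fri/Mon  2065: Sun/Tue  2066: Mon/Wed  2067: Tue/Thu  2068: Wed/Sat  2069: Fri/Sun  2070: Sat/Mon  2071: Sun/Tue  2072: Mon/Thu ✓  2073: Wed/Fri  2074: Thu/Sat  2075: Fri/Sun  …(33 more)…  2109: Fri/Sun  2110: Sat/Mon  2111: Sun/Tue  2112: Mon/Thu ✓  2113: Wed/Fri  2114: Thu/Sat  2115: Fri/Sun  2116: Sat/Tue  2117: Mon/Wed  2118: Tue/Thu  2119: Wed/Fri  2120: Thu/Sun  2121: Sat/Mon  2122: Sun/Tue
Both conditions hold in: 2072, 2112 — 2.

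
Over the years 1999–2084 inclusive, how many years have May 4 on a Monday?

12

Track May 4's weekday year by year (advancing +1, or +2 across a Feb 29):
  1999: Tue  2000: Thu (+2)  2001: Fri (+1)  2002: Sat (+1)  2003: Sun (+1)
  2004: Tue (+2)  2005: Wed (+1)  2006: Thu (+1)  2007: Fri (+1)  2008: Sun (+2)
  2009: Mon (+1) ✓  2010: Tue (+1)  2011: Wed (+1)  2012: Fri (+2)  … (58 more years) …
  2071: Mon (+1) ✓  2072: Wed (+2)  2073: Thu (+1)  2074: Fri (+1)  2075: Sat (+1)
  2076: Mon (+2) ✓  2077: Tue (+1)  2078: Wed (+1)  2079: Thu (+1)  2080: Sat (+2)
  2081: Sun (+1)  2082: Mon (+1) ✓  2083: Tue (+1)  2084: Thu (+2)
Monday years: 2009, 2015, 2020, 2026, 2037, 2043, 2048, 2054, 2065, 2071, 2076, 2082 — 12 in total.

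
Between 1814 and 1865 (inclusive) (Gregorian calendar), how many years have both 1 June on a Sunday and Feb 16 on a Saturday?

2

Check each year's weekday for 1 June and Feb 16:
  1814: Wed/Wed  1815: Thu/Thu  1816: Sat/Fri  1817: Sun/Sun  1818: Mon/Mon  1819: Tue/Tue  1820: Thu/Wed  1821: Fri/Fri  1822: Sat/Sat  1823: Sun/Sun  1824: Tue/Mon  1825: Wed/Wed  1826: Thu/Thu  1827: Fri/Fri  …(24 more)…  1852: Tue/Mon  1853: Wed/Wed  1854: Thu/Thu  1855: Fri/Fri  1856: Sun/Sat ✓  1857: Mon/Mon  1858: Tue/Tue  1859: Wed/Wed  1860: Fri/Thu  1861: Sat/Sat  1862: Sun/Sun  1863: Mon/Mon  1864: Wed/Tue  1865: Thu/Thu
Both conditions hold in: 1828, 1856 — 2.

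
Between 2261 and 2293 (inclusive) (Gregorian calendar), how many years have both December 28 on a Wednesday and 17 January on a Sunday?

2

Check each year's weekday for December 28 and 17 January:
  2261: Sat/Thu  2262: Sun/Fri  2263: Mon/Sat  2264: Wed/Sun ✓  2265: Thu/Tue  2266: Fri/Wed  2267: Sat/Thu  2268: Mon/Fri  2269: Tue/Sun  2270: Wed/Mon  2271: Thu/Tue  2272: Sat/Wed  2273: Sun/Fri  2274: Mon/Sat  …(5 more)…  2280: Tue/Sat  2281: Wed/Mon  2282: Thu/Tue  2283: Fri/Wed  2284: Sun/Thu  2285: Mon/Sat  2286: Tue/Sun  2287: Wed/Mon  2288: Fri/Tue  2289: Sat/Thu  2290: Sun/Fri  2291: Mon/Sat  2292: Wed/Sun ✓  2293: Thu/Tue
Both conditions hold in: 2264, 2292 — 2.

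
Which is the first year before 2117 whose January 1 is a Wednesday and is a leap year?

2116

Jan 1 advances by 2 weekdays after a leap year and by 1 after a common year.
2117: Jan 1 is Friday.
2116: Wednesday (leap)
2116 begins on a Wednesday and is a leap year.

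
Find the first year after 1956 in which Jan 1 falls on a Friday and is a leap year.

1960

Jan 1 advances by 2 weekdays after a leap year and by 1 after a common year.
1956: Jan 1 is Sunday (leap).
1957: Tuesday
1958: Wednesday
1959: Thursday
1960: Friday (leap)
1960 begins on a Friday and is a leap year.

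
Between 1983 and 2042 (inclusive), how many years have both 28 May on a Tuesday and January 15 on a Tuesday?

7

Check each year's weekday for 28 May and January 15:
  1983: Sat/Sat  1984: Mon/Sun  1985: Tue/Tue ✓  1986: Wed/Wed  1987: Thu/Thu  1988: Sat/Fri  1989: Sun/Sun  1990: Mon/Mon  1991: Tue/Tue ✓  1992: Thu/Wed  1993: Fri/Fri  1994: Sat/Sat  1995: Sun/Sun  1996: Tue/Mon  …(32 more)…  2029: Mon/Mon  2030: Tue/Tue ✓  2031: Wed/Wed  2032: Fri/Thu  2033: Sat/Sat  2034: Sun/Sun  2035: Mon/Mon  2036: Wed/Tue  2037: Thu/Thu  2038: Fri/Fri  2039: Sat/Sat  2040: Mon/Sun  2041: Tue/Tue ✓  2042: Wed/Wed
Both conditions hold in: 1985, 1991, 2002, 2013, 2019, 2030, 2041 — 7.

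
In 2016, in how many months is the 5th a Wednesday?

Check the 5th of each month of 2016: Jan 5: Tue, Feb 5: Fri, Mar 5: Sat, Apr 5: Tue, May 5: Thu, Jun 5: Sun, Jul 5: Tue, Aug 5: Fri, Sep 5: Mon, Oct 5: Wed, Nov 5: Sat, Dec 5: Mon.
Wednesday occurs in October — 1 month.

1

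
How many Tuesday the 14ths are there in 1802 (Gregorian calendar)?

Check the 14th of each month of 1802: Jan 14: Thu, Feb 14: Sun, Mar 14: Sun, Apr 14: Wed, May 14: Fri, Jun 14: Mon, Jul 14: Wed, Aug 14: Sat, Sep 14: Tue, Oct 14: Thu, Nov 14: Sun, Dec 14: Tue.
Tuesday occurs in September, December — 2 months.

2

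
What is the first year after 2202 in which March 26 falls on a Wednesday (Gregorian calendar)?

From one year to the next, a fixed date's weekday advances by 1, or by 2 when a Feb 29 lies between the two dates.
2202: March 26 is Friday.
2203: Saturday (+1)
2204: Monday (+2)
2205: Tuesday (+1)
2206: Wednesday (+1)
March 26 falls on a Wednesday in 2206.

2206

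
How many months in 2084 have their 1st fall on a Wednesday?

Check the 1st of each month of 2084: Jan 1: Sat, Feb 1: Tue, Mar 1: Wed, Apr 1: Sat, May 1: Mon, Jun 1: Thu, Jul 1: Sat, Aug 1: Tue, Sep 1: Fri, Oct 1: Sun, Nov 1: Wed, Dec 1: Fri.
Wednesday occurs in March, November — 2 months.

2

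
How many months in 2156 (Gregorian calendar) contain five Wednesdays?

A month of length L has five Wednesdays iff its first Wednesday is on day ≤ L−28 (so day 1–3 in a 31-day month, 1–2 in a 30-day month, day 1 in a leap February).
Checking each month of 2156: Jan starts Thu (31d); Feb starts Sun (29d); Mar starts Mon (31d) ✓; Apr starts Thu (30d); May starts Sat (31d); Jun starts Tue (30d) ✓; Jul starts Thu (31d); Aug starts Sun (31d); Sep starts Wed (30d) ✓; Oct starts Fri (31d); Nov starts Mon (30d); Dec starts Wed (31d) ✓.
Five-Wednesday months: March, June, September, December → 4.

4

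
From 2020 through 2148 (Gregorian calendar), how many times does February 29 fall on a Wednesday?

5

Leap years in 2020–2148: 32 of them.
Feb 29 weekday advances by 5 (mod 7) from one leap year to the next four years later (or differs when a century non-leap intervenes).
Leap-day weekdays: 2020:Sat 2024:Thu 2028:Tue 2032:Sun 2036:Fri 2040:Wed✓ 2044:Mon 2048:Sat 2052:Thu 2056:Tue 2060:Sun 2064:Fri 2068:Wed✓ …(6 more)… 2096:Wed✓ 2104:Fri 2108:Wed✓ 2112:Mon 2116:Sat 2120:Thu 2124:Tue 2128:Sun 2132:Fri 2136:Wed✓ 2140:Mon 2144:Sat 2148:Thu
Wednesday: 2040, 2068, 2096, 2108, 2136 → 5.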